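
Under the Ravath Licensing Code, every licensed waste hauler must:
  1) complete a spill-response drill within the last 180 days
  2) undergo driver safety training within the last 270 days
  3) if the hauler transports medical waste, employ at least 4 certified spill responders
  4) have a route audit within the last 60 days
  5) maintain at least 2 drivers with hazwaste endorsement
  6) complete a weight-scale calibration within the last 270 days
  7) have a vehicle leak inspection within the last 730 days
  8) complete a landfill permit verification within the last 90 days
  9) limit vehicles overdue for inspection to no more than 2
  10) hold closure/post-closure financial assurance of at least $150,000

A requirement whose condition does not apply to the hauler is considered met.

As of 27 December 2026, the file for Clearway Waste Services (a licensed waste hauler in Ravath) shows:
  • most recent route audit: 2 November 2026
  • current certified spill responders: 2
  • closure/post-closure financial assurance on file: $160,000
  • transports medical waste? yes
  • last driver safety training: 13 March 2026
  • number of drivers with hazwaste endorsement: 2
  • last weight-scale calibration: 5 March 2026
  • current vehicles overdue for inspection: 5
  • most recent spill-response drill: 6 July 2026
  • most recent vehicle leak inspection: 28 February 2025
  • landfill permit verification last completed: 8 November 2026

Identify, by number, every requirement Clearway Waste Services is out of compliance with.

2, 3, 6, 9

1. spill-response drill 174 days ago vs limit 180 → met
2. driver safety training 289 days ago vs limit 270 → not met
3. condition 'transports medical waste' holds; certified spill responders 2 < 4 → not met
4. route audit 55 days ago vs limit 60 → met
5. drivers with hazwaste endorsement 2 ≥ 2 → met
6. weight-scale calibration 297 days ago vs limit 270 → not met
7. vehicle leak inspection 667 days ago vs limit 730 → met
8. landfill permit verification 49 days ago vs limit 90 → met
9. vehicles overdue for inspection 5 > 2 → not met
10. closure/post-closure financial assurance $160,000 ≥ $150,000 → met
Not met: 2, 3, 6, 9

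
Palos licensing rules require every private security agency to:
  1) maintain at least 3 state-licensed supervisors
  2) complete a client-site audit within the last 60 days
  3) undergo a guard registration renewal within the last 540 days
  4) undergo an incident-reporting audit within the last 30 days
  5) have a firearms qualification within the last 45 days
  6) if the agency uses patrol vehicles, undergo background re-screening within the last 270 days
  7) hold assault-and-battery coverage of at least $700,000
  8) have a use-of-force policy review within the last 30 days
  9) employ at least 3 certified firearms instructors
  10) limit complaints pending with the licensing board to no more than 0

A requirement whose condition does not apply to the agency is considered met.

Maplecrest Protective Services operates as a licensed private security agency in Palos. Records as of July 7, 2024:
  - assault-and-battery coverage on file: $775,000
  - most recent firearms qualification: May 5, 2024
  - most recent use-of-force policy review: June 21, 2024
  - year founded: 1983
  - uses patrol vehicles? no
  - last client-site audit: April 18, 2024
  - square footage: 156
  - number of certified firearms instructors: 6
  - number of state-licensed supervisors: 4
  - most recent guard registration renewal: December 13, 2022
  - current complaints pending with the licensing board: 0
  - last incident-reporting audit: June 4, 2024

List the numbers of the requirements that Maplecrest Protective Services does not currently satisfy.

1. state-licensed supervisors 4 ≥ 3 → met
2. client-site audit 80 days ago vs limit 60 → not met
3. guard registration renewal 572 days ago vs limit 540 → not met
4. incident-reporting audit 33 days ago vs limit 30 → not met
5. firearms qualification 63 days ago vs limit 45 → not met
6. condition 'uses patrol vehicles' does not hold → requirement n/a → met
7. assault-and-battery coverage $775,000 ≥ $700,000 → met
8. use-of-force policy review 16 days ago vs limit 30 → met
9. certified firearms instructors 6 ≥ 3 → met
10. complaints pending with the licensing board 0 ≤ 0 → met
Not met: 2, 3, 4, 5

2, 3, 4, 5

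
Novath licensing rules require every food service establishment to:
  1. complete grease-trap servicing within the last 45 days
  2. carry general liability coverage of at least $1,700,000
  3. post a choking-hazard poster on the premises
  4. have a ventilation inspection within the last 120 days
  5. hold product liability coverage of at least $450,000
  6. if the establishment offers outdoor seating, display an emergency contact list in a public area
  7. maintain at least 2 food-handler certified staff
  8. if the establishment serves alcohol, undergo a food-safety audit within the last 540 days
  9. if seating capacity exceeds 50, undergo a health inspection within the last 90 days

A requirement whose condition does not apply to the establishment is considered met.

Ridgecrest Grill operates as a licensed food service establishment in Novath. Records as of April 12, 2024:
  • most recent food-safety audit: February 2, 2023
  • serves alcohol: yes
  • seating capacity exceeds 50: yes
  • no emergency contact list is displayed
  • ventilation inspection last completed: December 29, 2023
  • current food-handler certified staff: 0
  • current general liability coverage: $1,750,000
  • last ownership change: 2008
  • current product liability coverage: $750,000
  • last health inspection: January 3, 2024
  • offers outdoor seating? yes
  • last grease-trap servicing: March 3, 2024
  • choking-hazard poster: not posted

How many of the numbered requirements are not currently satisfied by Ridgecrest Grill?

4

1. grease-trap servicing 40 days ago vs limit 45 → met
2. general liability coverage $1,750,000 ≥ $1,700,000 → met
3. choking-hazard poster absent → not met
4. ventilation inspection 105 days ago vs limit 120 → met
5. product liability coverage $750,000 ≥ $450,000 → met
6. condition 'offers outdoor seating' holds; emergency contact list absent → not met
7. food-handler certified staff 0 < 2 → not met
8. condition 'serves alcohol' holds; food-safety audit 435 days ago vs limit 540 → met
9. condition 'seating capacity exceeds 50' holds; health inspection 100 days ago vs limit 90 → not met
Not met: 4 of 9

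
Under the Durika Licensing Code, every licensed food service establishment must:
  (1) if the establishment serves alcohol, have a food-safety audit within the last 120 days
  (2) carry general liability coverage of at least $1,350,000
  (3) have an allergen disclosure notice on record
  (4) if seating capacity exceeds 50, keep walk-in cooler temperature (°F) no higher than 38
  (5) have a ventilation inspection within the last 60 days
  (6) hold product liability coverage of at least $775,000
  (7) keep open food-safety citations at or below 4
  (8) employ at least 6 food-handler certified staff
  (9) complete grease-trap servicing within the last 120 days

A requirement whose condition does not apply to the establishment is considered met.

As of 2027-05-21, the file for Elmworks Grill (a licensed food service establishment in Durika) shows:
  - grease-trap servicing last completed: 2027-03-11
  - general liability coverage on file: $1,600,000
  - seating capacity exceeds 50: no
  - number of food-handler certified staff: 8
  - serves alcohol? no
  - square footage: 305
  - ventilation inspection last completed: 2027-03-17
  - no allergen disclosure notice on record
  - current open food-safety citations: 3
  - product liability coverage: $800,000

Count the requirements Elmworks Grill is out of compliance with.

2

1. condition 'serves alcohol' does not hold → requirement n/a → met
2. general liability coverage $1,600,000 ≥ $1,350,000 → met
3. allergen disclosure notice absent → not met
4. condition 'seating capacity exceeds 50' does not hold → requirement n/a → met
5. ventilation inspection 65 days ago vs limit 60 → not met
6. product liability coverage $800,000 ≥ $775,000 → met
7. open food-safety citations 3 ≤ 4 → met
8. food-handler certified staff 8 ≥ 6 → met
9. grease-trap servicing 71 days ago vs limit 120 → met
Not met: 2 of 9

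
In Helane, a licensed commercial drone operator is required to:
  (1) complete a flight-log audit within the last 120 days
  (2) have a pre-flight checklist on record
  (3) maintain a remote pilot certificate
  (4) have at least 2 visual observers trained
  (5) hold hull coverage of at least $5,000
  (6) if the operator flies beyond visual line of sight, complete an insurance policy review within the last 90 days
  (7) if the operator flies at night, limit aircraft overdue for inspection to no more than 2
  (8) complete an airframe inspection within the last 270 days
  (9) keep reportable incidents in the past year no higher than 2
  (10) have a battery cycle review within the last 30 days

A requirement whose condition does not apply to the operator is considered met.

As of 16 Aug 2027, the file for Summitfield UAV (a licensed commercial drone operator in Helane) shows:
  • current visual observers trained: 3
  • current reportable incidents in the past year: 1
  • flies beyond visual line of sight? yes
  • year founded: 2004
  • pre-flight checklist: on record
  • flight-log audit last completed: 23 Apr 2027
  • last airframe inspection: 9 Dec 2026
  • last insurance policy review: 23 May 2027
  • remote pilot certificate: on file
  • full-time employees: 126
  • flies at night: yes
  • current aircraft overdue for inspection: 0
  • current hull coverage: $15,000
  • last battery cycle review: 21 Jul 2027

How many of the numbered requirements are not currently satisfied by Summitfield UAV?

1. flight-log audit 115 days ago vs limit 120 → met
2. pre-flight checklist present → met
3. remote pilot certificate present → met
4. visual observers trained 3 ≥ 2 → met
5. hull coverage $15,000 ≥ $5,000 → met
6. condition 'flies beyond visual line of sight' holds; insurance policy review 85 days ago vs limit 90 → met
7. condition 'flies at night' holds; aircraft overdue for inspection 0 ≤ 2 → met
8. airframe inspection 250 days ago vs limit 270 → met
9. reportable incidents in the past year 1 ≤ 2 → met
10. battery cycle review 26 days ago vs limit 30 → met
Not met: 0 of 10

0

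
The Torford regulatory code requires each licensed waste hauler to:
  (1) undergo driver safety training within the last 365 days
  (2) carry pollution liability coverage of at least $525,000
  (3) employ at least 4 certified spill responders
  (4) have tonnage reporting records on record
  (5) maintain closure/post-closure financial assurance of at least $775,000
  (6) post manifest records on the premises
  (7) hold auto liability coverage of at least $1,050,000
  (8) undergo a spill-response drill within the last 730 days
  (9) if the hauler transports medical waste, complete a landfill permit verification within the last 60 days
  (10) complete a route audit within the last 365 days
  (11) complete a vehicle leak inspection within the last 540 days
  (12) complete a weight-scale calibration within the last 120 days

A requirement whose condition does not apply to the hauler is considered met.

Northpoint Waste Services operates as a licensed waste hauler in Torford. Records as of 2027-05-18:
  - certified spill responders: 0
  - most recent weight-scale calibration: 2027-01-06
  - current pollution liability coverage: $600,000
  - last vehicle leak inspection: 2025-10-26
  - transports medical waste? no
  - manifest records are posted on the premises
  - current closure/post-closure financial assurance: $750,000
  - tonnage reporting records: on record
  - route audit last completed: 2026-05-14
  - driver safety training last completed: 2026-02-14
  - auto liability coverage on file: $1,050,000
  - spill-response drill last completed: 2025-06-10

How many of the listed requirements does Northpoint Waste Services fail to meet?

6

1. driver safety training 458 days ago vs limit 365 → not met
2. pollution liability coverage $600,000 ≥ $525,000 → met
3. certified spill responders 0 < 4 → not met
4. tonnage reporting records present → met
5. closure/post-closure financial assurance $750,000 < $775,000 → not met
6. manifest records present → met
7. auto liability coverage $1,050,000 ≥ $1,050,000 → met
8. spill-response drill 707 days ago vs limit 730 → met
9. condition 'transports medical waste' does not hold → requirement n/a → met
10. route audit 369 days ago vs limit 365 → not met
11. vehicle leak inspection 569 days ago vs limit 540 → not met
12. weight-scale calibration 132 days ago vs limit 120 → not met
Not met: 6 of 12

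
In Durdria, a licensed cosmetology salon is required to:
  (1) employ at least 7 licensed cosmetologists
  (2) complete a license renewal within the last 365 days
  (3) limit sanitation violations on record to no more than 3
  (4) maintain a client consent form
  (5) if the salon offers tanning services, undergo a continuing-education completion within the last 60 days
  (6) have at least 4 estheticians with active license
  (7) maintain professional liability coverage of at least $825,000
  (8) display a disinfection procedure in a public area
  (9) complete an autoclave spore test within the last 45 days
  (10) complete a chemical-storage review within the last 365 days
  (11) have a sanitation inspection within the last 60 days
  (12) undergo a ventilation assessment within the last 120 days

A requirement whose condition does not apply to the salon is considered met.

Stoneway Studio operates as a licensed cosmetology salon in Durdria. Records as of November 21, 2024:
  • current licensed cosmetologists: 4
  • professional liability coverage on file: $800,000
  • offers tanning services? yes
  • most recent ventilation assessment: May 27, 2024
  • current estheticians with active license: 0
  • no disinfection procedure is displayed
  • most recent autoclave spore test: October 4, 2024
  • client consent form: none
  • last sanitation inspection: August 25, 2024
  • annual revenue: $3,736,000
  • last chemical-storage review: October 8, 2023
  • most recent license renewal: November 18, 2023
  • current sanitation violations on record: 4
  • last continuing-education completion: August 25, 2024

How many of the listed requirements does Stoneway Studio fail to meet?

1. licensed cosmetologists 4 < 7 → not met
2. license renewal 369 days ago vs limit 365 → not met
3. sanitation violations on record 4 > 3 → not met
4. client consent form absent → not met
5. condition 'offers tanning services' holds; continuing-education completion 88 days ago vs limit 60 → not met
6. estheticians with active license 0 < 4 → not met
7. professional liability coverage $800,000 < $825,000 → not met
8. disinfection procedure absent → not met
9. autoclave spore test 48 days ago vs limit 45 → not met
10. chemical-storage review 410 days ago vs limit 365 → not met
11. sanitation inspection 88 days ago vs limit 60 → not met
12. ventilation assessment 178 days ago vs limit 120 → not met
Not met: 12 of 12

12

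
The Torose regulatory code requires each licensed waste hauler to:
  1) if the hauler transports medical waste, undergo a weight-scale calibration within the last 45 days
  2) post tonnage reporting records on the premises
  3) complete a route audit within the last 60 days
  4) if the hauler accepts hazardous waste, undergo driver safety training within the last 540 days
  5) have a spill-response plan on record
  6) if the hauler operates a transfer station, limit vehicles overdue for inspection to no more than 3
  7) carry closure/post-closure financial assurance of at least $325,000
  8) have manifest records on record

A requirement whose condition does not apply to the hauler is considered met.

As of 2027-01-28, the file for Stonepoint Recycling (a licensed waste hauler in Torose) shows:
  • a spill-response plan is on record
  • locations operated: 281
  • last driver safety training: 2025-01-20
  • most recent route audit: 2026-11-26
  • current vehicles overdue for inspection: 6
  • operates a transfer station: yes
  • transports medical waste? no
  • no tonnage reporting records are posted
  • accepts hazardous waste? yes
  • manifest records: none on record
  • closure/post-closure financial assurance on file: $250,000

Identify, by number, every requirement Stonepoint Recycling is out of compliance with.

1. condition 'transports medical waste' does not hold → requirement n/a → met
2. tonnage reporting records absent → not met
3. route audit 63 days ago vs limit 60 → not met
4. condition 'accepts hazardous waste' holds; driver safety training 738 days ago vs limit 540 → not met
5. spill-response plan present → met
6. condition 'operates a transfer station' holds; vehicles overdue for inspection 6 > 3 → not met
7. closure/post-closure financial assurance $250,000 < $325,000 → not met
8. manifest records absent → not met
Not met: 2, 3, 4, 6, 7, 8

2, 3, 4, 6, 7, 8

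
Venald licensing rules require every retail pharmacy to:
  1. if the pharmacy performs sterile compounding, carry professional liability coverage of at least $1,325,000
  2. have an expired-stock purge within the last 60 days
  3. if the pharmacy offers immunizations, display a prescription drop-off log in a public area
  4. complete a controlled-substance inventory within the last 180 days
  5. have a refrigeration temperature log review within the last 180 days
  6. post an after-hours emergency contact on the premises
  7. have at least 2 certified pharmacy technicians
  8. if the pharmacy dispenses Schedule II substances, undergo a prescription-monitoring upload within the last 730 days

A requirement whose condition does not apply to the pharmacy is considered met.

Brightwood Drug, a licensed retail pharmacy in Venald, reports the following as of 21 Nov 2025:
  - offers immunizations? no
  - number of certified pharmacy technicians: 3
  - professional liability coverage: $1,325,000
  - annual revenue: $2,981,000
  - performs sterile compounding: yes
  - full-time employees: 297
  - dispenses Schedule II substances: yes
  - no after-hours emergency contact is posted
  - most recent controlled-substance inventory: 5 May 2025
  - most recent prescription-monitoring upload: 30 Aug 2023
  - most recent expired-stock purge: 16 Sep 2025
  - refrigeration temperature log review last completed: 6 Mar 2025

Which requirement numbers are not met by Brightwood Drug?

1. condition 'performs sterile compounding' holds; professional liability coverage $1,325,000 ≥ $1,325,000 → met
2. expired-stock purge 66 days ago vs limit 60 → not met
3. condition 'offers immunizations' does not hold → requirement n/a → met
4. controlled-substance inventory 200 days ago vs limit 180 → not met
5. refrigeration temperature log review 260 days ago vs limit 180 → not met
6. after-hours emergency contact absent → not met
7. certified pharmacy technicians 3 ≥ 2 → met
8. condition 'dispenses Schedule II substances' holds; prescription-monitoring upload 814 days ago vs limit 730 → not met
Not met: 2, 4, 5, 6, 8

2, 4, 5, 6, 8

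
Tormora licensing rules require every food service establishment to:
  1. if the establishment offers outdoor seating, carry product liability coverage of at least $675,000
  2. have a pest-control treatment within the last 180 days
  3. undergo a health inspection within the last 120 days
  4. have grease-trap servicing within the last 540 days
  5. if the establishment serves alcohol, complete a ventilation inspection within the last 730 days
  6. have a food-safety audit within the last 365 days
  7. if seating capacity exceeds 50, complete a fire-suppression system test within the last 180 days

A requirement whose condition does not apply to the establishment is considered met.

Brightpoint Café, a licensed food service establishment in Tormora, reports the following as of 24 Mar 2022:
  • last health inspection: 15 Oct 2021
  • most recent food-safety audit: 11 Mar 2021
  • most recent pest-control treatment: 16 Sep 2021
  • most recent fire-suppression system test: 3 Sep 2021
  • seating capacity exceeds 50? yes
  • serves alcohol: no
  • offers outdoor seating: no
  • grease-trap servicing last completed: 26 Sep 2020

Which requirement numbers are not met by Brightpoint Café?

1. condition 'offers outdoor seating' does not hold → requirement n/a → met
2. pest-control treatment 189 days ago vs limit 180 → not met
3. health inspection 160 days ago vs limit 120 → not met
4. grease-trap servicing 544 days ago vs limit 540 → not met
5. condition 'serves alcohol' does not hold → requirement n/a → met
6. food-safety audit 378 days ago vs limit 365 → not met
7. condition 'seating capacity exceeds 50' holds; fire-suppression system test 202 days ago vs limit 180 → not met
Not met: 2, 3, 4, 6, 7

2, 3, 4, 6, 7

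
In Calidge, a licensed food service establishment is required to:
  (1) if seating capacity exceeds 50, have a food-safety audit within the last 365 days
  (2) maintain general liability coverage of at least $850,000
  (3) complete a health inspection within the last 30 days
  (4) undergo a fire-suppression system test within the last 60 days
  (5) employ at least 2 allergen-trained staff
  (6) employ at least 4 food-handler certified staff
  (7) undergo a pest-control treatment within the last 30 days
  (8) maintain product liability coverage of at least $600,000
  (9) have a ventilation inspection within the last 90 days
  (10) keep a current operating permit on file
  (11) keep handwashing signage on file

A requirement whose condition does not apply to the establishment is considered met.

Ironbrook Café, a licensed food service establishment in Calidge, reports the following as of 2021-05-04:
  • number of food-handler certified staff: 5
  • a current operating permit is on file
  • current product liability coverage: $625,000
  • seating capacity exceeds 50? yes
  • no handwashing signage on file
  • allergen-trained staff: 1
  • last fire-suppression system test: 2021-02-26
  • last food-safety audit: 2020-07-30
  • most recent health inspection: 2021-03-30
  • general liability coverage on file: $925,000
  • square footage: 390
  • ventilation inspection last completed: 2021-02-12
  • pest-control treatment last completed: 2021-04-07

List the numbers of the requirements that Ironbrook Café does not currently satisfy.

3, 4, 5, 11

1. condition 'seating capacity exceeds 50' holds; food-safety audit 278 days ago vs limit 365 → met
2. general liability coverage $925,000 ≥ $850,000 → met
3. health inspection 35 days ago vs limit 30 → not met
4. fire-suppression system test 67 days ago vs limit 60 → not met
5. allergen-trained staff 1 < 2 → not met
6. food-handler certified staff 5 ≥ 4 → met
7. pest-control treatment 27 days ago vs limit 30 → met
8. product liability coverage $625,000 ≥ $600,000 → met
9. ventilation inspection 81 days ago vs limit 90 → met
10. current operating permit present → met
11. handwashing signage absent → not met
Not met: 3, 4, 5, 11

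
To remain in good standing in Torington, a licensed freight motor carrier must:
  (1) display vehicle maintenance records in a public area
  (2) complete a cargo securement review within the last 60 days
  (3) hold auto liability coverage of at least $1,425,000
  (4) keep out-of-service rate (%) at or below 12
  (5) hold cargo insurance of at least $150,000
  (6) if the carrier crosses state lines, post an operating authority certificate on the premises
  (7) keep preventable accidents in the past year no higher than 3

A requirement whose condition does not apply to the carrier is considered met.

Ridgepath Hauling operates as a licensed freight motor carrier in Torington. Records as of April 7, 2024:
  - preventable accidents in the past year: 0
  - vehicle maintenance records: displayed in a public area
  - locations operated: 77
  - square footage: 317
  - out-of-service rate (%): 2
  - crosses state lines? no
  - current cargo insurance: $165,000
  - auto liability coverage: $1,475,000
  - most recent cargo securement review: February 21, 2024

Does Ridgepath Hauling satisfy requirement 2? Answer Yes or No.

Yes

2. cargo securement review 46 days ago vs limit 60 → met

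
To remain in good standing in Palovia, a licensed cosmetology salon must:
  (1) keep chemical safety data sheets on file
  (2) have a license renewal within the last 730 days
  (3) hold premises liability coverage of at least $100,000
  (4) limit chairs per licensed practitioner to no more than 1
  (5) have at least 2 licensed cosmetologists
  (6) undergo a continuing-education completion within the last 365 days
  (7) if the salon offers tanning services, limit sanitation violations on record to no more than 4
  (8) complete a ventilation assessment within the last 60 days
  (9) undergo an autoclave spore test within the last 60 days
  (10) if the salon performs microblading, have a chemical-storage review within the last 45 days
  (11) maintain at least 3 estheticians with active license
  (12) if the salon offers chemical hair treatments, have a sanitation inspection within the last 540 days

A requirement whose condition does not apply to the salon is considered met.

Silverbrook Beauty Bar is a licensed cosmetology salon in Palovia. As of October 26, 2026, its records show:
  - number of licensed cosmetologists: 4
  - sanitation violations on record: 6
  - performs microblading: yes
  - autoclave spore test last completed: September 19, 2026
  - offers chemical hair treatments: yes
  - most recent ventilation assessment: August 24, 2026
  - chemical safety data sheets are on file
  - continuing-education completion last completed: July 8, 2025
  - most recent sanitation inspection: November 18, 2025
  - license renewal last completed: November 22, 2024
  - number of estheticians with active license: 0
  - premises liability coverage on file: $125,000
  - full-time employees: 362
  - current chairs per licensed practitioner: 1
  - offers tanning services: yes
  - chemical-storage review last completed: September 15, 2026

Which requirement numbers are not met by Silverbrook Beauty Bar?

1. chemical safety data sheets present → met
2. license renewal 703 days ago vs limit 730 → met
3. premises liability coverage $125,000 ≥ $100,000 → met
4. chairs per licensed practitioner 1 ≤ 1 → met
5. licensed cosmetologists 4 ≥ 2 → met
6. continuing-education completion 475 days ago vs limit 365 → not met
7. condition 'offers tanning services' holds; sanitation violations on record 6 > 4 → not met
8. ventilation assessment 63 days ago vs limit 60 → not met
9. autoclave spore test 37 days ago vs limit 60 → met
10. condition 'performs microblading' holds; chemical-storage review 41 days ago vs limit 45 → met
11. estheticians with active license 0 < 3 → not met
12. condition 'offers chemical hair treatments' holds; sanitation inspection 342 days ago vs limit 540 → met
Not met: 6, 7, 8, 11

6, 7, 8, 11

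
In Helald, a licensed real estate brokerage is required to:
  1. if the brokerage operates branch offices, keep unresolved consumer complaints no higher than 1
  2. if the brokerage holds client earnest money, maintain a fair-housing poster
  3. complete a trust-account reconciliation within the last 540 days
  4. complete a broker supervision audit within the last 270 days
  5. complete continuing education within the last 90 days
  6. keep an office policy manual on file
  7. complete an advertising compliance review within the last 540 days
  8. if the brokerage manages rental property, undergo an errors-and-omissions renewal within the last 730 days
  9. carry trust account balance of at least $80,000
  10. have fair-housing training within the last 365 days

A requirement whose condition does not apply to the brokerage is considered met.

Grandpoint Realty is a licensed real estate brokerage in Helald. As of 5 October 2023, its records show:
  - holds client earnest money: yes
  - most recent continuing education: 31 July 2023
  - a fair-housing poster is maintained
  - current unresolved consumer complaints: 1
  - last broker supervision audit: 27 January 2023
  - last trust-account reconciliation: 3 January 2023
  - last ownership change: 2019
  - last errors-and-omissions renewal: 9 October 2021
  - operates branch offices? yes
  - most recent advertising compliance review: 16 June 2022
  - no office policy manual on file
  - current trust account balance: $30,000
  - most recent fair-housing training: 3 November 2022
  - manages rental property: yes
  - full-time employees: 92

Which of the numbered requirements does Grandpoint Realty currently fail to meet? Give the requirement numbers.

6, 9

1. condition 'operates branch offices' holds; unresolved consumer complaints 1 ≤ 1 → met
2. condition 'holds client earnest money' holds; fair-housing poster present → met
3. trust-account reconciliation 275 days ago vs limit 540 → met
4. broker supervision audit 251 days ago vs limit 270 → met
5. continuing education 66 days ago vs limit 90 → met
6. office policy manual absent → not met
7. advertising compliance review 476 days ago vs limit 540 → met
8. condition 'manages rental property' holds; errors-and-omissions renewal 726 days ago vs limit 730 → met
9. trust account balance $30,000 < $80,000 → not met
10. fair-housing training 336 days ago vs limit 365 → met
Not met: 6, 9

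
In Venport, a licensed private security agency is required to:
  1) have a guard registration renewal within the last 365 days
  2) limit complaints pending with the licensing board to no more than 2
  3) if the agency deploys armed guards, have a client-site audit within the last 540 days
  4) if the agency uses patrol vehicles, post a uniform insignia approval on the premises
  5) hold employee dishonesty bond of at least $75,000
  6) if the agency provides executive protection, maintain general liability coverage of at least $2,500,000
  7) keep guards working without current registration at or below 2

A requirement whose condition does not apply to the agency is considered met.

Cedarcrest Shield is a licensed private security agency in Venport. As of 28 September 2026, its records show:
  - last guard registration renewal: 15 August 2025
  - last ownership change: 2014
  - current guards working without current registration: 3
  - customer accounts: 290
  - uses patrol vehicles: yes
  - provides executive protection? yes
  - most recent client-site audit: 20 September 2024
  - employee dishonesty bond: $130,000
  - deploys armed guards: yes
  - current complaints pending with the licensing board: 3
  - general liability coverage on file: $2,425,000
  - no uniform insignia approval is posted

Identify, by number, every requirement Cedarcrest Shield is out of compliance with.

1. guard registration renewal 409 days ago vs limit 365 → not met
2. complaints pending with the licensing board 3 > 2 → not met
3. condition 'deploys armed guards' holds; client-site audit 738 days ago vs limit 540 → not met
4. condition 'uses patrol vehicles' holds; uniform insignia approval absent → not met
5. employee dishonesty bond $130,000 ≥ $75,000 → met
6. condition 'provides executive protection' holds; general liability coverage $2,425,000 < $2,500,000 → not met
7. guards working without current registration 3 > 2 → not met
Not met: 1, 2, 3, 4, 6, 7

1, 2, 3, 4, 6, 7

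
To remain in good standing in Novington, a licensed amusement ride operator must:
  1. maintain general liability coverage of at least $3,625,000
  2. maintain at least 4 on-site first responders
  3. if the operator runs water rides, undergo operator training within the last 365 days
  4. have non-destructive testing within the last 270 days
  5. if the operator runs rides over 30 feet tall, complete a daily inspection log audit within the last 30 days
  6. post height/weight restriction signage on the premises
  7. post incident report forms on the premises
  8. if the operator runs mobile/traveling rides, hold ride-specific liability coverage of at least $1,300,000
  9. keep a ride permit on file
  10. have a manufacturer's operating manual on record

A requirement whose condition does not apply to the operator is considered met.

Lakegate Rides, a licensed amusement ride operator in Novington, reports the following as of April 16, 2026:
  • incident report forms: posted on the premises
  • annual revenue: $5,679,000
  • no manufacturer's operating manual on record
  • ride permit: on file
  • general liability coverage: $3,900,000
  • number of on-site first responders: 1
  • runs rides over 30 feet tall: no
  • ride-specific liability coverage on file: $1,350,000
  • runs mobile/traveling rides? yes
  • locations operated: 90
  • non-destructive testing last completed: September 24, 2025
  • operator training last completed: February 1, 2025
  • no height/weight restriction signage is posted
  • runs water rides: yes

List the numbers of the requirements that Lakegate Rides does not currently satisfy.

2, 3, 6, 10

1. general liability coverage $3,900,000 ≥ $3,625,000 → met
2. on-site first responders 1 < 4 → not met
3. condition 'runs water rides' holds; operator training 439 days ago vs limit 365 → not met
4. non-destructive testing 204 days ago vs limit 270 → met
5. condition 'runs rides over 30 feet tall' does not hold → requirement n/a → met
6. height/weight restriction signage absent → not met
7. incident report forms present → met
8. condition 'runs mobile/traveling rides' holds; ride-specific liability coverage $1,350,000 ≥ $1,300,000 → met
9. ride permit present → met
10. manufacturer's operating manual absent → not met
Not met: 2, 3, 6, 10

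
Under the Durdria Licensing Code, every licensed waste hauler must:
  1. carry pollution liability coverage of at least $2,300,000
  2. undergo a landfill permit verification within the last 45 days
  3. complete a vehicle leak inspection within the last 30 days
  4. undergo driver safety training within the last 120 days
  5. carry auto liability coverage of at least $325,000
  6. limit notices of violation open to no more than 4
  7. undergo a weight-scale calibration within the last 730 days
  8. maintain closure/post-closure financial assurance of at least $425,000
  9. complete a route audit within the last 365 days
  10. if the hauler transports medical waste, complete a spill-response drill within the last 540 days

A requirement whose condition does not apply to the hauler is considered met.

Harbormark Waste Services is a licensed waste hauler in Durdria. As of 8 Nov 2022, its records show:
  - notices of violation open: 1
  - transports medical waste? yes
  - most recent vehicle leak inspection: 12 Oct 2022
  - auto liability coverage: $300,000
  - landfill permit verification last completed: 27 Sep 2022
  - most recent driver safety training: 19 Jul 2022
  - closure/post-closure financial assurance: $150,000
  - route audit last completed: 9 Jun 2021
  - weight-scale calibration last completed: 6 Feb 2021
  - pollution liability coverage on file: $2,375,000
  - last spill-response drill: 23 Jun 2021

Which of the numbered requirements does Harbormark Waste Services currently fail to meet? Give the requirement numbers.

1. pollution liability coverage $2,375,000 ≥ $2,300,000 → met
2. landfill permit verification 42 days ago vs limit 45 → met
3. vehicle leak inspection 27 days ago vs limit 30 → met
4. driver safety training 112 days ago vs limit 120 → met
5. auto liability coverage $300,000 < $325,000 → not met
6. notices of violation open 1 ≤ 4 → met
7. weight-scale calibration 640 days ago vs limit 730 → met
8. closure/post-closure financial assurance $150,000 < $425,000 → not met
9. route audit 517 days ago vs limit 365 → not met
10. condition 'transports medical waste' holds; spill-response drill 503 days ago vs limit 540 → met
Not met: 5, 8, 9

5, 8, 9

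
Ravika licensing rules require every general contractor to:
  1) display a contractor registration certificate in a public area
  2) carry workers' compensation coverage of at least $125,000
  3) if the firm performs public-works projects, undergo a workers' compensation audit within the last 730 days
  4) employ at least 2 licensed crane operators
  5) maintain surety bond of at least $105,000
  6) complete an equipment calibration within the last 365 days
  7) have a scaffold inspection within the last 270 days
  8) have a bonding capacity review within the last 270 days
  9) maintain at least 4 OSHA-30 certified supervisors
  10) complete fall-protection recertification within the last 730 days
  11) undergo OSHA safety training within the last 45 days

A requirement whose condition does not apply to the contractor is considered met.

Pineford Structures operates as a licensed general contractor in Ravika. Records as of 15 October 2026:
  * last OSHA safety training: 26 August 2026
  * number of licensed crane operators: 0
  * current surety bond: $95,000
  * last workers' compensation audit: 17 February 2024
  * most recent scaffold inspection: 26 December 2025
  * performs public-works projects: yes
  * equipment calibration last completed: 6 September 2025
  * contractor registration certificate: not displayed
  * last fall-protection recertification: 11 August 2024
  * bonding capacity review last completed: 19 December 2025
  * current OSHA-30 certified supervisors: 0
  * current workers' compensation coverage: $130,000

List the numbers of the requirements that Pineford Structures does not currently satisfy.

1. contractor registration certificate absent → not met
2. workers' compensation coverage $130,000 ≥ $125,000 → met
3. condition 'performs public-works projects' holds; workers' compensation audit 971 days ago vs limit 730 → not met
4. licensed crane operators 0 < 2 → not met
5. surety bond $95,000 < $105,000 → not met
6. equipment calibration 404 days ago vs limit 365 → not met
7. scaffold inspection 293 days ago vs limit 270 → not met
8. bonding capacity review 300 days ago vs limit 270 → not met
9. OSHA-30 certified supervisors 0 < 4 → not met
10. fall-protection recertification 795 days ago vs limit 730 → not met
11. OSHA safety training 50 days ago vs limit 45 → not met
Not met: 1, 3, 4, 5, 6, 7, 8, 9, 10, 11

1, 3, 4, 5, 6, 7, 8, 9, 10, 11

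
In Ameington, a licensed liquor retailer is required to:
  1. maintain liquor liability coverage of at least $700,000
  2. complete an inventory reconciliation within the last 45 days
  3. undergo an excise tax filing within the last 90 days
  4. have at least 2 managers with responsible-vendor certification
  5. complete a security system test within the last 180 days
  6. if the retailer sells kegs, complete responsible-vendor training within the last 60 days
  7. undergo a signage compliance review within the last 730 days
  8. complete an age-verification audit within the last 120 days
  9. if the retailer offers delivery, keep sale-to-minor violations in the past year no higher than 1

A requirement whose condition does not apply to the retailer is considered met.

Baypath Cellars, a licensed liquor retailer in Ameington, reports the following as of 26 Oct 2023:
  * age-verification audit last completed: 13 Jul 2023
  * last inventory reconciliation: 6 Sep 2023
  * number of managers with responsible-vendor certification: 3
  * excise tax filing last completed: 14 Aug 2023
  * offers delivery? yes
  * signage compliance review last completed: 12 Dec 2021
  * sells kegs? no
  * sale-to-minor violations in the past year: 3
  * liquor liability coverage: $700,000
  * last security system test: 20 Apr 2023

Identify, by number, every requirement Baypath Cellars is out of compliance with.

2, 5, 9

1. liquor liability coverage $700,000 ≥ $700,000 → met
2. inventory reconciliation 50 days ago vs limit 45 → not met
3. excise tax filing 73 days ago vs limit 90 → met
4. managers with responsible-vendor certification 3 ≥ 2 → met
5. security system test 189 days ago vs limit 180 → not met
6. condition 'sells kegs' does not hold → requirement n/a → met
7. signage compliance review 683 days ago vs limit 730 → met
8. age-verification audit 105 days ago vs limit 120 → met
9. condition 'offers delivery' holds; sale-to-minor violations in the past year 3 > 1 → not met
Not met: 2, 5, 9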